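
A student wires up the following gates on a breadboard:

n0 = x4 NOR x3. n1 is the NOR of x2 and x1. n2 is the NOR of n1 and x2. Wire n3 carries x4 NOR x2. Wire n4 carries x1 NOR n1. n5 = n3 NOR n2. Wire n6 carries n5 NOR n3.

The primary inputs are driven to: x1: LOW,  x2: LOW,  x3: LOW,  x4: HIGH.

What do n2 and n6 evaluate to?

n1 = x2 NOR x1 = LOW NOR LOW = HIGH
n2 = n1 NOR x2 = HIGH NOR LOW = LOW
n3 = x4 NOR x2 = HIGH NOR LOW = LOW
n5 = n3 NOR n2 = LOW NOR LOW = HIGH
n6 = n5 NOR n3 = HIGH NOR LOW = LOW

n2 = LOW, n6 = LOW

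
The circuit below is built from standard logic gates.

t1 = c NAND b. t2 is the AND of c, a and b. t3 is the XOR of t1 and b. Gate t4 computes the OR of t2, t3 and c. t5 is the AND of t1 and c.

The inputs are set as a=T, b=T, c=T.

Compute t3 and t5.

t3 = T; t5 = F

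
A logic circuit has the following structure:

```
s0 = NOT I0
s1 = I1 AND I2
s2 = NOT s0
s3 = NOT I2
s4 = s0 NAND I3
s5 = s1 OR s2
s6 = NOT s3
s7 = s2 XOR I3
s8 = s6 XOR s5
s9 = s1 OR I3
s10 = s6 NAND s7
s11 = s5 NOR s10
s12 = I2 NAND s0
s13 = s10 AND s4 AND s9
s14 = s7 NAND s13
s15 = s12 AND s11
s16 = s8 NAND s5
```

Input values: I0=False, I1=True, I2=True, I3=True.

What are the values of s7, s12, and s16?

s0 = NOT I0 = NOT False = True
s1 = I1 AND I2 = True AND True = True
s2 = NOT s0 = NOT True = False
s3 = NOT I2 = NOT True = False
s5 = s1 OR s2 = True OR False = True
s6 = NOT s3 = NOT False = True
s7 = s2 XOR I3 = False XOR True = True
s8 = s6 XOR s5 = True XOR True = False
s12 = I2 NAND s0 = True NAND True = False
s16 = s8 NAND s5 = False NAND True = True

s7 = True; s12 = False; s16 = True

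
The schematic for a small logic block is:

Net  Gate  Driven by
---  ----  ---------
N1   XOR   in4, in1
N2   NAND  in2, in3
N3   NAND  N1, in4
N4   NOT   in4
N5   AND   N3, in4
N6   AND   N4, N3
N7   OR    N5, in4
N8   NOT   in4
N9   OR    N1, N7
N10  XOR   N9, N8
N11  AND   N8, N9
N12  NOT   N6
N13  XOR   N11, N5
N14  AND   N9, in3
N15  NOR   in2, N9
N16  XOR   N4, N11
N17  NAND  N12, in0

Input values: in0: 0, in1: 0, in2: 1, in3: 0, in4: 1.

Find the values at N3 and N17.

N1 = in4 XOR in1 = 1 XOR 0 = 1
N3 = N1 NAND in4 = 1 NAND 1 = 0
N4 = NOT in4 = NOT 1 = 0
N6 = N4 AND N3 = 0 AND 0 = 0
N12 = NOT N6 = NOT 0 = 1
N17 = N12 NAND in0 = 1 NAND 0 = 1

N3 = 0, N17 = 1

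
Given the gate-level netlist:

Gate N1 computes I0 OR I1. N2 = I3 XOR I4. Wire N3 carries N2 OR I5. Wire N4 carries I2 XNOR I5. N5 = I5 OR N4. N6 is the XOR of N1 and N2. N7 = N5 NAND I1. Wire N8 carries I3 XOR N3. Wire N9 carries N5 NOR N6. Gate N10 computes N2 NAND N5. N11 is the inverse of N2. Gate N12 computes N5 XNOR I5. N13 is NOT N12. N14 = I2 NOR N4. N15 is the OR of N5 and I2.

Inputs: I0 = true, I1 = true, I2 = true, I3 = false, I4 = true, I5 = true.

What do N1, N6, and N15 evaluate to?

N1 = true; N6 = false; N15 = true

N1 = I0 OR I1 = true OR true = true
N2 = I3 XOR I4 = false XOR true = true
N4 = I2 XNOR I5 = true XNOR true = true
N5 = I5 OR N4 = true OR true = true
N6 = N1 XOR N2 = true XOR true = false
N15 = N5 OR I2 = true OR true = true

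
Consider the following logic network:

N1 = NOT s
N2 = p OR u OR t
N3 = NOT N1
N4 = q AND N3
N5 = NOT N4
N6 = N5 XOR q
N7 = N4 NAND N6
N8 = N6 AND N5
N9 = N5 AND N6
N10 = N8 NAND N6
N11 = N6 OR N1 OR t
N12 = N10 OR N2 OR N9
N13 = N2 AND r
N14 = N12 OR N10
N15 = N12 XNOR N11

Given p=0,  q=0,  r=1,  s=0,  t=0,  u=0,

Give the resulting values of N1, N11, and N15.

N1 = 1; N11 = 1; N15 = 1

N1 = NOT s = NOT 0 = 1
N2 = p OR u OR t = 0 OR 0 OR 0 = 0
N3 = NOT N1 = NOT 1 = 0
N4 = q AND N3 = 0 AND 0 = 0
N5 = NOT N4 = NOT 0 = 1
N6 = N5 XOR q = 1 XOR 0 = 1
N8 = N6 AND N5 = 1 AND 1 = 1
N9 = N5 AND N6 = 1 AND 1 = 1
N10 = N8 NAND N6 = 1 NAND 1 = 0
N11 = N6 OR N1 OR t = 1 OR 1 OR 0 = 1
N12 = N10 OR N2 OR N9 = 0 OR 0 OR 1 = 1
N15 = N12 XNOR N11 = 1 XNOR 1 = 1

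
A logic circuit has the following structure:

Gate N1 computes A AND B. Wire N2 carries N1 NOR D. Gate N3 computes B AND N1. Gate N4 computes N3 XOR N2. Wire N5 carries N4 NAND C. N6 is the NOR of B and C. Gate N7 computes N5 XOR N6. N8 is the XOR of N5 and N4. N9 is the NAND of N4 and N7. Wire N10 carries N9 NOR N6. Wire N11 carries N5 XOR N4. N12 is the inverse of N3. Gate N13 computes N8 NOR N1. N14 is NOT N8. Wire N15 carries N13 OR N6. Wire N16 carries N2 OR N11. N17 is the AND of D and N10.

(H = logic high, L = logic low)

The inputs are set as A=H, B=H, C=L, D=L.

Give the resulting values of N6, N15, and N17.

N6 = L; N15 = L; N17 = L

N1 = A AND B = H AND H = H
N2 = N1 NOR D = H NOR L = L
N3 = B AND N1 = H AND H = H
N4 = N3 XOR N2 = H XOR L = H
N5 = N4 NAND C = H NAND L = H
N6 = B NOR C = H NOR L = L
N7 = N5 XOR N6 = H XOR L = H
N8 = N5 XOR N4 = H XOR H = L
N9 = N4 NAND N7 = H NAND H = L
N10 = N9 NOR N6 = L NOR L = H
N13 = N8 NOR N1 = L NOR H = L
N15 = N13 OR N6 = L OR L = L
N17 = D AND N10 = L AND H = L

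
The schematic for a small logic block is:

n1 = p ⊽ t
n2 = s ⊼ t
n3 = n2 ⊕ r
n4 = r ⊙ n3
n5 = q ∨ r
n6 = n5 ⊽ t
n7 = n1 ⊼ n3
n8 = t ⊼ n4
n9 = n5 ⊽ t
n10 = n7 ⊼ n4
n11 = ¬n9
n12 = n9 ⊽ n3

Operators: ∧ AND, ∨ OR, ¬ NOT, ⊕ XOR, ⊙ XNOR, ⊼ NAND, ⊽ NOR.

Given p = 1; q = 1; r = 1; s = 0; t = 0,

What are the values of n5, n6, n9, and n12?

n2 = s NAND t = 0 NAND 0 = 1
n3 = n2 XOR r = 1 XOR 1 = 0
n5 = q OR r = 1 OR 1 = 1
n6 = n5 NOR t = 1 NOR 0 = 0
n9 = n5 NOR t = 1 NOR 0 = 0
n12 = n9 NOR n3 = 0 NOR 0 = 1

n5 = 1, n6 = 0, n9 = 0, n12 = 1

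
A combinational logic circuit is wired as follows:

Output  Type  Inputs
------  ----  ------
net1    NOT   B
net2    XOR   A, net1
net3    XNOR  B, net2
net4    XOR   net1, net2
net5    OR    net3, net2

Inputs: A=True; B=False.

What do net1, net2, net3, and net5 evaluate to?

net1 = True, net2 = False, net3 = True, net5 = True

net1 = NOT B = NOT False = True
net2 = A XOR net1 = True XOR True = False
net3 = B XNOR net2 = False XNOR False = True
net5 = net3 OR net2 = True OR False = True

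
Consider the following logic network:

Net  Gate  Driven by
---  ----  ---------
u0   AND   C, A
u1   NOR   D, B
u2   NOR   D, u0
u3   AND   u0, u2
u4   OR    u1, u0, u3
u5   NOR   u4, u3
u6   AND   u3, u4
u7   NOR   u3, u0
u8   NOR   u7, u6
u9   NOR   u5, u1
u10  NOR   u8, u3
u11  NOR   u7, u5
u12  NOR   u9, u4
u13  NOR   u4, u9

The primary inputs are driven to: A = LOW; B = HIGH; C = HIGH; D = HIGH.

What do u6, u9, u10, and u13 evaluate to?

u6 = LOW; u9 = LOW; u10 = HIGH; u13 = HIGH

u0 = C AND A = HIGH AND LOW = LOW
u1 = D NOR B = HIGH NOR HIGH = LOW
u2 = D NOR u0 = HIGH NOR LOW = LOW
u3 = u0 AND u2 = LOW AND LOW = LOW
u4 = u1 OR u0 OR u3 = LOW OR LOW OR LOW = LOW
u5 = u4 NOR u3 = LOW NOR LOW = HIGH
u6 = u3 AND u4 = LOW AND LOW = LOW
u7 = u3 NOR u0 = LOW NOR LOW = HIGH
u8 = u7 NOR u6 = HIGH NOR LOW = LOW
u9 = u5 NOR u1 = HIGH NOR LOW = LOW
u10 = u8 NOR u3 = LOW NOR LOW = HIGH
u13 = u4 NOR u9 = LOW NOR LOW = HIGH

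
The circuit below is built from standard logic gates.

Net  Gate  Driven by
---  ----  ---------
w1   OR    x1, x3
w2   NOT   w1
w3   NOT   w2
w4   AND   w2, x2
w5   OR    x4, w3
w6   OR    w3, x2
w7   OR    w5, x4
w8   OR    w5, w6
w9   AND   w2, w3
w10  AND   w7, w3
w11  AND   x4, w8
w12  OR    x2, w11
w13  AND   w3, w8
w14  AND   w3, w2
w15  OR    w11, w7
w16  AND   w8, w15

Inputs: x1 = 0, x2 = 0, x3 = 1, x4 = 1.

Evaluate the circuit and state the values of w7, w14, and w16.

w7 = 1; w14 = 0; w16 = 1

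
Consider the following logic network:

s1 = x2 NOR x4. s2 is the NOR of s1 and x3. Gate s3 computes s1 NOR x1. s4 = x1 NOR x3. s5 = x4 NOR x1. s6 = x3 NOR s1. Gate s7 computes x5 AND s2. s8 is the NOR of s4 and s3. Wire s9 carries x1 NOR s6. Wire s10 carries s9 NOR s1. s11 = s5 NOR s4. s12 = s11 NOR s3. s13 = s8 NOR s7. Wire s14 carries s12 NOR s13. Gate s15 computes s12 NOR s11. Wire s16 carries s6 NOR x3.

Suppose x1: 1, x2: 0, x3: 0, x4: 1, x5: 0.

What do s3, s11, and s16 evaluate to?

s3 = 0; s11 = 1; s16 = 0

s1 = x2 NOR x4 = 0 NOR 1 = 0
s3 = s1 NOR x1 = 0 NOR 1 = 0
s4 = x1 NOR x3 = 1 NOR 0 = 0
s5 = x4 NOR x1 = 1 NOR 1 = 0
s6 = x3 NOR s1 = 0 NOR 0 = 1
s11 = s5 NOR s4 = 0 NOR 0 = 1
s16 = s6 NOR x3 = 1 NOR 0 = 0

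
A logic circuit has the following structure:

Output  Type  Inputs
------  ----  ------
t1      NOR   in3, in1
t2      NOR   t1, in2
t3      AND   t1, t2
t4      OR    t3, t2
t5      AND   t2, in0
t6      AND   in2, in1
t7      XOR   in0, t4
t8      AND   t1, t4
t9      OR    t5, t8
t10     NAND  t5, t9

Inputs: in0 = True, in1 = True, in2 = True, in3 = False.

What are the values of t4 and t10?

t1 = in3 NOR in1 = False NOR True = False
t2 = t1 NOR in2 = False NOR True = False
t3 = t1 AND t2 = False AND False = False
t4 = t3 OR t2 = False OR False = False
t5 = t2 AND in0 = False AND True = False
t8 = t1 AND t4 = False AND False = False
t9 = t5 OR t8 = False OR False = False
t10 = t5 NAND t9 = False NAND False = True

t4 = False; t10 = True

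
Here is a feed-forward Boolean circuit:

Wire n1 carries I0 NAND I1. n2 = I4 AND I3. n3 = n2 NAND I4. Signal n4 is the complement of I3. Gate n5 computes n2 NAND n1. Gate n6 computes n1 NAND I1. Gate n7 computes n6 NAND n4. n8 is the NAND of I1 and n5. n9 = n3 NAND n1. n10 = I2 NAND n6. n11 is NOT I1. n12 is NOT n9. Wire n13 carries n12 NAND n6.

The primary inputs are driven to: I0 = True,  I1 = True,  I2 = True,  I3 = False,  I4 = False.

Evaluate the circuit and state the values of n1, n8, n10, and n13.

n1 = False; n8 = False; n10 = False; n13 = True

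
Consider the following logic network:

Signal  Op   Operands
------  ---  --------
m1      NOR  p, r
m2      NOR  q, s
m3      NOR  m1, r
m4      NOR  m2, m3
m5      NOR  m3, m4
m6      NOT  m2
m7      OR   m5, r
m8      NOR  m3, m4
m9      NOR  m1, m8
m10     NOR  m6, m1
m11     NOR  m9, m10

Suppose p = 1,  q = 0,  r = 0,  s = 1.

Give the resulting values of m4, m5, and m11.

m1 = p NOR r = 1 NOR 0 = 0
m2 = q NOR s = 0 NOR 1 = 0
m3 = m1 NOR r = 0 NOR 0 = 1
m4 = m2 NOR m3 = 0 NOR 1 = 0
m5 = m3 NOR m4 = 1 NOR 0 = 0
m6 = NOT m2 = NOT 0 = 1
m8 = m3 NOR m4 = 1 NOR 0 = 0
m9 = m1 NOR m8 = 0 NOR 0 = 1
m10 = m6 NOR m1 = 1 NOR 0 = 0
m11 = m9 NOR m10 = 1 NOR 0 = 0

m4 = 0, m5 = 0, m11 = 0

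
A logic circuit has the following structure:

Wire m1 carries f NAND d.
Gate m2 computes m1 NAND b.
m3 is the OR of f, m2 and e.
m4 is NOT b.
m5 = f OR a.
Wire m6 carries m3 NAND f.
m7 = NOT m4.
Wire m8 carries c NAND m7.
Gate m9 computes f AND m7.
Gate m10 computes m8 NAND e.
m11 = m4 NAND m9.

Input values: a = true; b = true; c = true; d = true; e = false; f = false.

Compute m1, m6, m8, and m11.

m1 = f NAND d = false NAND true = true
m2 = m1 NAND b = true NAND true = false
m3 = f OR m2 OR e = false OR false OR false = false
m4 = NOT b = NOT true = false
m6 = m3 NAND f = false NAND false = true
m7 = NOT m4 = NOT false = true
m8 = c NAND m7 = true NAND true = false
m9 = f AND m7 = false AND true = false
m11 = m4 NAND m9 = false NAND false = true

m1 = true; m6 = true; m8 = false; m11 = true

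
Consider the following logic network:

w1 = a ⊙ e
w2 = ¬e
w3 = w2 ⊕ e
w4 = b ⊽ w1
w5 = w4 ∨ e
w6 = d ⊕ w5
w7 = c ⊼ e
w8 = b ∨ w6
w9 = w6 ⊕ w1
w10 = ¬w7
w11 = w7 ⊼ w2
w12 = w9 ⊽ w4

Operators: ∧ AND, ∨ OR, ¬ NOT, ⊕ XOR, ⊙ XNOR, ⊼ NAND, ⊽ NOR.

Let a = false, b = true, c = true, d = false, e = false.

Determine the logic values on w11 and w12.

w1 = a XNOR e = false XNOR false = true
w2 = NOT e = NOT false = true
w4 = b NOR w1 = true NOR true = false
w5 = w4 OR e = false OR false = false
w6 = d XOR w5 = false XOR false = false
w7 = c NAND e = true NAND false = true
w9 = w6 XOR w1 = false XOR true = true
w11 = w7 NAND w2 = true NAND true = false
w12 = w9 NOR w4 = true NOR false = false

w11 = false  w12 = false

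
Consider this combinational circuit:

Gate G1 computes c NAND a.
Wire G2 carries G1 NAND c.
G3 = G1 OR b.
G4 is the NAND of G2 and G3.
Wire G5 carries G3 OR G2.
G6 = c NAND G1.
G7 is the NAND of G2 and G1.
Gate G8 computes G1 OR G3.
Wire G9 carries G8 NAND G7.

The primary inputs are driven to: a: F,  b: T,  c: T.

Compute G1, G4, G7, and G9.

G1 = c NAND a = T NAND F = T
G2 = G1 NAND c = T NAND T = F
G3 = G1 OR b = T OR T = T
G4 = G2 NAND G3 = F NAND T = T
G7 = G2 NAND G1 = F NAND T = T
G8 = G1 OR G3 = T OR T = T
G9 = G8 NAND G7 = T NAND T = F

G1 = T, G4 = T, G7 = T, G9 = F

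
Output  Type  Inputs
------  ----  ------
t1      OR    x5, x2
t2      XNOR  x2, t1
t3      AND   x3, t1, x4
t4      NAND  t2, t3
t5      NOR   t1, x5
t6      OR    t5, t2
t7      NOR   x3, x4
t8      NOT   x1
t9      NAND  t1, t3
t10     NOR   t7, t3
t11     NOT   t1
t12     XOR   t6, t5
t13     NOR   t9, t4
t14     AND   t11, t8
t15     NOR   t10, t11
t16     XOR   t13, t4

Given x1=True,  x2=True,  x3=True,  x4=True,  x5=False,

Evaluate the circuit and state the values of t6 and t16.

t6 = True, t16 = True

t1 = x5 OR x2 = False OR True = True
t2 = x2 XNOR t1 = True XNOR True = True
t3 = x3 AND t1 AND x4 = True AND True AND True = True
t4 = t2 NAND t3 = True NAND True = False
t5 = t1 NOR x5 = True NOR False = False
t6 = t5 OR t2 = False OR True = True
t9 = t1 NAND t3 = True NAND True = False
t13 = t9 NOR t4 = False NOR False = True
t16 = t13 XOR t4 = True XOR False = True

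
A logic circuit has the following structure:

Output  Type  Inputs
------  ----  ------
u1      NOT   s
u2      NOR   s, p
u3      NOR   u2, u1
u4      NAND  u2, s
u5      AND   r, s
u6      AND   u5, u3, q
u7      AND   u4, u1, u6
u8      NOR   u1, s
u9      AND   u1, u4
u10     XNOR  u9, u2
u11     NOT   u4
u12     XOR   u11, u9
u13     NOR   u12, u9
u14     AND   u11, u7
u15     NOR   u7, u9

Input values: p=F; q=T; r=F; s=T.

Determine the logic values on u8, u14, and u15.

u8 = F  u14 = F  u15 = T

u1 = NOT s = NOT T = F
u2 = s NOR p = T NOR F = F
u3 = u2 NOR u1 = F NOR F = T
u4 = u2 NAND s = F NAND T = T
u5 = r AND s = F AND T = F
u6 = u5 AND u3 AND q = F AND T AND T = F
u7 = u4 AND u1 AND u6 = T AND F AND F = F
u8 = u1 NOR s = F NOR T = F
u9 = u1 AND u4 = F AND T = F
u11 = NOT u4 = NOT T = F
u14 = u11 AND u7 = F AND F = F
u15 = u7 NOR u9 = F NOR F = T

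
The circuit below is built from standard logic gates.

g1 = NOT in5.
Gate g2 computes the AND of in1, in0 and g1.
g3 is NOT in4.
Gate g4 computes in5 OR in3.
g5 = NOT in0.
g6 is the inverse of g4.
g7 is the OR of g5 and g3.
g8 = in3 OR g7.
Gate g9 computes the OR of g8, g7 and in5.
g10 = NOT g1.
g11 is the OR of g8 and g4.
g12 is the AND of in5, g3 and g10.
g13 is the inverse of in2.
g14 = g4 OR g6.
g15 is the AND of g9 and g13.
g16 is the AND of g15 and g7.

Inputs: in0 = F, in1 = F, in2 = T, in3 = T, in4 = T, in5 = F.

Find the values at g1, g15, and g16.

g1 = T; g15 = F; g16 = F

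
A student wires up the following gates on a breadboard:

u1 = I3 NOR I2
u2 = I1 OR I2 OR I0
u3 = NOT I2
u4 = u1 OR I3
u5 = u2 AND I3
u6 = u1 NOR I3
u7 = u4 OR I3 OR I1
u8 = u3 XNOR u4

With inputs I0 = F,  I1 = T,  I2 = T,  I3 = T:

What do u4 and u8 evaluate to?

u1 = I3 NOR I2 = T NOR T = F
u3 = NOT I2 = NOT T = F
u4 = u1 OR I3 = F OR T = T
u8 = u3 XNOR u4 = F XNOR T = F

u4 = T; u8 = F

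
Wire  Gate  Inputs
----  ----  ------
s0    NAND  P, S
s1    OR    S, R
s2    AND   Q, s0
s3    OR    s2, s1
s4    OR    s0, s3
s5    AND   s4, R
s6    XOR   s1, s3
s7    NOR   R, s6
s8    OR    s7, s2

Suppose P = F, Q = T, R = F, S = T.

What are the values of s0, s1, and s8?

s0 = T  s1 = T  s8 = T

s0 = P NAND S = F NAND T = T
s1 = S OR R = T OR F = T
s2 = Q AND s0 = T AND T = T
s3 = s2 OR s1 = T OR T = T
s6 = s1 XOR s3 = T XOR T = F
s7 = R NOR s6 = F NOR F = T
s8 = s7 OR s2 = T OR T = T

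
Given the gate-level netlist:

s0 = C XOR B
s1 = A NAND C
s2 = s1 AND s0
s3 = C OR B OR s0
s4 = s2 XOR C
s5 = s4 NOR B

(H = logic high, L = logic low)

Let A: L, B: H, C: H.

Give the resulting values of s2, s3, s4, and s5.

s0 = C XOR B = H XOR H = L
s1 = A NAND C = L NAND H = H
s2 = s1 AND s0 = H AND L = L
s3 = C OR B OR s0 = H OR H OR L = H
s4 = s2 XOR C = L XOR H = H
s5 = s4 NOR B = H NOR H = L

s2 = L, s3 = H, s4 = H, s5 = L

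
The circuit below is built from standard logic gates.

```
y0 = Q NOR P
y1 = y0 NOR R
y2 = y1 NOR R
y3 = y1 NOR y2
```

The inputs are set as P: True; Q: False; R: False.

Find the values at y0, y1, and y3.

y0 = Q NOR P = False NOR True = False
y1 = y0 NOR R = False NOR False = True
y2 = y1 NOR R = True NOR False = False
y3 = y1 NOR y2 = True NOR False = False

y0 = False  y1 = True  y3 = False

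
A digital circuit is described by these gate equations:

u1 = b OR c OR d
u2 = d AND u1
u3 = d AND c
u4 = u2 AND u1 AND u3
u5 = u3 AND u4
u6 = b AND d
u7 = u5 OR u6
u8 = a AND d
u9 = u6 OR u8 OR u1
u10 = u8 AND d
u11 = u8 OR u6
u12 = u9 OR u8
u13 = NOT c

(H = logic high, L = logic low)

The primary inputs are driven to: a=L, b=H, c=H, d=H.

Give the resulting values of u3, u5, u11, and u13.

u3 = H  u5 = H  u11 = H  u13 = L

u1 = b OR c OR d = H OR H OR H = H
u2 = d AND u1 = H AND H = H
u3 = d AND c = H AND H = H
u4 = u2 AND u1 AND u3 = H AND H AND H = H
u5 = u3 AND u4 = H AND H = H
u6 = b AND d = H AND H = H
u8 = a AND d = L AND H = L
u11 = u8 OR u6 = L OR H = H
u13 = NOT c = NOT H = L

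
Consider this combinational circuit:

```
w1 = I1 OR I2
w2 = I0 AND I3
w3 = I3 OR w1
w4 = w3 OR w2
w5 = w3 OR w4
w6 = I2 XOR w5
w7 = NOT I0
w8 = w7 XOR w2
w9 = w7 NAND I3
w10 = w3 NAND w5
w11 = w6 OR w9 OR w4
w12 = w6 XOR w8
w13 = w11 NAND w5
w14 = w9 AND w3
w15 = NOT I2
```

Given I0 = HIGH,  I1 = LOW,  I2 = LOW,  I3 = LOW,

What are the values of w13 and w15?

w13 = HIGH; w15 = HIGH

w1 = I1 OR I2 = LOW OR LOW = LOW
w2 = I0 AND I3 = HIGH AND LOW = LOW
w3 = I3 OR w1 = LOW OR LOW = LOW
w4 = w3 OR w2 = LOW OR LOW = LOW
w5 = w3 OR w4 = LOW OR LOW = LOW
w6 = I2 XOR w5 = LOW XOR LOW = LOW
w7 = NOT I0 = NOT HIGH = LOW
w9 = w7 NAND I3 = LOW NAND LOW = HIGH
w11 = w6 OR w9 OR w4 = LOW OR HIGH OR LOW = HIGH
w13 = w11 NAND w5 = HIGH NAND LOW = HIGH
w15 = NOT I2 = NOT LOW = HIGH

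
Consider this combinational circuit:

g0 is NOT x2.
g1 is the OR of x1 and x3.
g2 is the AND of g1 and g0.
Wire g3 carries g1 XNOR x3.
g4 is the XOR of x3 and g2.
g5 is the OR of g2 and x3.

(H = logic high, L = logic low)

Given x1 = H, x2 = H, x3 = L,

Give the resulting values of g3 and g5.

g0 = NOT x2 = NOT H = L
g1 = x1 OR x3 = H OR L = H
g2 = g1 AND g0 = H AND L = L
g3 = g1 XNOR x3 = H XNOR L = L
g5 = g2 OR x3 = L OR L = L

g3 = L  g5 = L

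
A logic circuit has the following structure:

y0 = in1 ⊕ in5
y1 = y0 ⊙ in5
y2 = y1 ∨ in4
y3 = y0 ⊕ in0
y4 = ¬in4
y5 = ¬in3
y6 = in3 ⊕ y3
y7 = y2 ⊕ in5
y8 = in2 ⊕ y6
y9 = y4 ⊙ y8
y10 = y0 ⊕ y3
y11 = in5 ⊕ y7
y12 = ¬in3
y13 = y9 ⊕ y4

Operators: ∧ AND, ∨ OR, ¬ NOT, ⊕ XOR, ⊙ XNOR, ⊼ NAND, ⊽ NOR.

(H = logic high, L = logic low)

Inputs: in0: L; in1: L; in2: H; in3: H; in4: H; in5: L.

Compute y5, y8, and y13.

y5 = L, y8 = L, y13 = H

y0 = in1 XOR in5 = L XOR L = L
y3 = y0 XOR in0 = L XOR L = L
y4 = NOT in4 = NOT H = L
y5 = NOT in3 = NOT H = L
y6 = in3 XOR y3 = H XOR L = H
y8 = in2 XOR y6 = H XOR H = L
y9 = y4 XNOR y8 = L XNOR L = H
y13 = y9 XOR y4 = H XOR L = H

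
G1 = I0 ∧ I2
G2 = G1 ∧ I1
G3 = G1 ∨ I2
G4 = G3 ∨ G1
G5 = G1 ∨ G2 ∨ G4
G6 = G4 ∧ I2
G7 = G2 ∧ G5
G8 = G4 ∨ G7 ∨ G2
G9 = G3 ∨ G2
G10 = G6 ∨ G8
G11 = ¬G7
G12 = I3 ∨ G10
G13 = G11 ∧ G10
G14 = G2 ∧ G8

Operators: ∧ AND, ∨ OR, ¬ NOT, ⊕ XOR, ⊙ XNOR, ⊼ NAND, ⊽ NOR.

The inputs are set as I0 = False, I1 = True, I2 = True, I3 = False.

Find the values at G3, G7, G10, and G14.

G3 = True; G7 = False; G10 = True; G14 = False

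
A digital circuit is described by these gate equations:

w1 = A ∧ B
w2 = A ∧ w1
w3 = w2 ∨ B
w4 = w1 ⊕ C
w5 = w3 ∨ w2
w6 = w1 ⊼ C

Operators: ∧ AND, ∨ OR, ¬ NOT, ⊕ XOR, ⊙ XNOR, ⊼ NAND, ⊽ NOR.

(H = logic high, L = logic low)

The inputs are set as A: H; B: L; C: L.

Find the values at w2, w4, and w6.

w2 = L, w4 = L, w6 = H

w1 = A AND B = H AND L = L
w2 = A AND w1 = H AND L = L
w4 = w1 XOR C = L XOR L = L
w6 = w1 NAND C = L NAND L = H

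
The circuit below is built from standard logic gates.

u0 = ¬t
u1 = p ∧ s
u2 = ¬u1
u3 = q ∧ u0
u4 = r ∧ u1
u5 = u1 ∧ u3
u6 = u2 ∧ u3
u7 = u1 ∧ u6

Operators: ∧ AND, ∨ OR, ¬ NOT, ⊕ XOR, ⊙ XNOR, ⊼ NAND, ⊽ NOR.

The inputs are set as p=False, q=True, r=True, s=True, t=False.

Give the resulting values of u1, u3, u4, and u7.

u1 = False  u3 = True  u4 = False  u7 = False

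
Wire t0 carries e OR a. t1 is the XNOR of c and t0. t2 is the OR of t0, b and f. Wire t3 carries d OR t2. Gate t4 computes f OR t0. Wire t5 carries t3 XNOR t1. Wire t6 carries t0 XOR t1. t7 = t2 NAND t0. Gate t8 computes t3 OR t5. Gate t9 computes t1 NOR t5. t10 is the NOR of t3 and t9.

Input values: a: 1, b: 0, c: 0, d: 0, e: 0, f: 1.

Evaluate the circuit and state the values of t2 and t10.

t2 = 1  t10 = 0

t0 = e OR a = 0 OR 1 = 1
t1 = c XNOR t0 = 0 XNOR 1 = 0
t2 = t0 OR b OR f = 1 OR 0 OR 1 = 1
t3 = d OR t2 = 0 OR 1 = 1
t5 = t3 XNOR t1 = 1 XNOR 0 = 0
t9 = t1 NOR t5 = 0 NOR 0 = 1
t10 = t3 NOR t9 = 1 NOR 1 = 0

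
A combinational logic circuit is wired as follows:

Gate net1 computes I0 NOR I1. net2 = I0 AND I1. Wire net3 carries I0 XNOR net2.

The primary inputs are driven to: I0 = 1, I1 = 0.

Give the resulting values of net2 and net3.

net2 = I0 AND I1 = 1 AND 0 = 0
net3 = I0 XNOR net2 = 1 XNOR 0 = 0

net2 = 0, net3 = 0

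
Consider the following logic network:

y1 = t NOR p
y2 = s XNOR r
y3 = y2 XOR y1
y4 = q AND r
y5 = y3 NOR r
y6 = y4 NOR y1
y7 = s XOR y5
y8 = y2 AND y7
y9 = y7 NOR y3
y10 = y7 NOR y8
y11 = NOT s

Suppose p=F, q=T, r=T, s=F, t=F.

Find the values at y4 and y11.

y4 = q AND r = T AND T = T
y11 = NOT s = NOT F = T

y4 = T; y11 = T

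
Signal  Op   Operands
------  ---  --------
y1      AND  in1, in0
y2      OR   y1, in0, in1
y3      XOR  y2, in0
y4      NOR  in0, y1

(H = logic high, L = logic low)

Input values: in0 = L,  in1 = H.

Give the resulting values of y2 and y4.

y2 = H  y4 = H

y1 = in1 AND in0 = H AND L = L
y2 = y1 OR in0 OR in1 = L OR L OR H = H
y4 = in0 NOR y1 = L NOR L = H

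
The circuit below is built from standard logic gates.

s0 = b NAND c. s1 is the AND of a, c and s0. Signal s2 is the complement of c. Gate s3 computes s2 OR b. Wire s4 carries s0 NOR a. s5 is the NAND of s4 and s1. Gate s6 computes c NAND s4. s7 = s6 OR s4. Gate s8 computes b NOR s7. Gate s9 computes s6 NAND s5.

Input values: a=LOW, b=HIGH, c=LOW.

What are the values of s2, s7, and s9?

s2 = HIGH; s7 = HIGH; s9 = LOW

s0 = b NAND c = HIGH NAND LOW = HIGH
s1 = a AND c AND s0 = LOW AND LOW AND HIGH = LOW
s2 = NOT c = NOT LOW = HIGH
s4 = s0 NOR a = HIGH NOR LOW = LOW
s5 = s4 NAND s1 = LOW NAND LOW = HIGH
s6 = c NAND s4 = LOW NAND LOW = HIGH
s7 = s6 OR s4 = HIGH OR LOW = HIGH
s9 = s6 NAND s5 = HIGH NAND HIGH = LOW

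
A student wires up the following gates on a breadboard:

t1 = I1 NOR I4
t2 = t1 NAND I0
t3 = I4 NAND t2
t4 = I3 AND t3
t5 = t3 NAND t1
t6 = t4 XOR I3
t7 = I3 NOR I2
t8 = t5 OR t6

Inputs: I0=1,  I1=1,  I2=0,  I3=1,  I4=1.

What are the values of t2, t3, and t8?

t2 = 1  t3 = 0  t8 = 1

t1 = I1 NOR I4 = 1 NOR 1 = 0
t2 = t1 NAND I0 = 0 NAND 1 = 1
t3 = I4 NAND t2 = 1 NAND 1 = 0
t4 = I3 AND t3 = 1 AND 0 = 0
t5 = t3 NAND t1 = 0 NAND 0 = 1
t6 = t4 XOR I3 = 0 XOR 1 = 1
t8 = t5 OR t6 = 1 OR 1 = 1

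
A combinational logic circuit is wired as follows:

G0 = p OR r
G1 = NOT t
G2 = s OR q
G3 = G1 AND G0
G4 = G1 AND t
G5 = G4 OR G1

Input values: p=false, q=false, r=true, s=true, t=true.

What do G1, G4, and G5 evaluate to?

G1 = false, G4 = false, G5 = false

G1 = NOT t = NOT true = false
G4 = G1 AND t = false AND true = false
G5 = G4 OR G1 = false OR false = false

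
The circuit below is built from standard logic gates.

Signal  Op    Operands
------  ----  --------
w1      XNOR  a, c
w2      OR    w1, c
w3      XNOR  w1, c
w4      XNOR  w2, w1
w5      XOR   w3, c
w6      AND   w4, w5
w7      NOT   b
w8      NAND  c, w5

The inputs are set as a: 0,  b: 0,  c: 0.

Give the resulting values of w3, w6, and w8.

w3 = 0; w6 = 0; w8 = 1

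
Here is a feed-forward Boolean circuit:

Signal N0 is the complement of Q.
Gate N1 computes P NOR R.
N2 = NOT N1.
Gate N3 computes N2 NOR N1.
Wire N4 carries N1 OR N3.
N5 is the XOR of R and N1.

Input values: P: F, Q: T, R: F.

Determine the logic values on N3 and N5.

N1 = P NOR R = F NOR F = T
N2 = NOT N1 = NOT T = F
N3 = N2 NOR N1 = F NOR T = F
N5 = R XOR N1 = F XOR T = T

N3 = F  N5 = T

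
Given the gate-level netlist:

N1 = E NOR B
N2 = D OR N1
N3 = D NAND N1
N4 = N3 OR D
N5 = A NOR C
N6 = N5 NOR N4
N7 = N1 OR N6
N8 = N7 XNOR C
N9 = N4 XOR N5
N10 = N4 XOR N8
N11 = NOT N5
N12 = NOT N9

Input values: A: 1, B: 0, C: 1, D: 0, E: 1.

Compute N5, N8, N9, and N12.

N5 = 0  N8 = 0  N9 = 1  N12 = 0

N1 = E NOR B = 1 NOR 0 = 0
N3 = D NAND N1 = 0 NAND 0 = 1
N4 = N3 OR D = 1 OR 0 = 1
N5 = A NOR C = 1 NOR 1 = 0
N6 = N5 NOR N4 = 0 NOR 1 = 0
N7 = N1 OR N6 = 0 OR 0 = 0
N8 = N7 XNOR C = 0 XNOR 1 = 0
N9 = N4 XOR N5 = 1 XOR 0 = 1
N12 = NOT N9 = NOT 1 = 0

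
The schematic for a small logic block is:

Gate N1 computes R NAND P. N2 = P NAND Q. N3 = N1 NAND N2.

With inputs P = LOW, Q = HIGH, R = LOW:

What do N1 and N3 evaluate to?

N1 = HIGH; N3 = LOW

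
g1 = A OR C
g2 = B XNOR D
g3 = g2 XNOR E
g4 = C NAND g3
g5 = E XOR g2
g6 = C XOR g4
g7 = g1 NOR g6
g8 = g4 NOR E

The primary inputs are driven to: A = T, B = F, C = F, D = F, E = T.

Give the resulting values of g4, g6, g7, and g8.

g1 = A OR C = T OR F = T
g2 = B XNOR D = F XNOR F = T
g3 = g2 XNOR E = T XNOR T = T
g4 = C NAND g3 = F NAND T = T
g6 = C XOR g4 = F XOR T = T
g7 = g1 NOR g6 = T NOR T = F
g8 = g4 NOR E = T NOR T = F

g4 = T  g6 = T  g7 = F  g8 = F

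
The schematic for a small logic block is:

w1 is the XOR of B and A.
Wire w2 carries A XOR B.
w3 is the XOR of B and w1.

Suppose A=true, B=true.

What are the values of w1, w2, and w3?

w1 = false, w2 = false, w3 = true

w1 = B XOR A = true XOR true = false
w2 = A XOR B = true XOR true = false
w3 = B XOR w1 = true XOR false = true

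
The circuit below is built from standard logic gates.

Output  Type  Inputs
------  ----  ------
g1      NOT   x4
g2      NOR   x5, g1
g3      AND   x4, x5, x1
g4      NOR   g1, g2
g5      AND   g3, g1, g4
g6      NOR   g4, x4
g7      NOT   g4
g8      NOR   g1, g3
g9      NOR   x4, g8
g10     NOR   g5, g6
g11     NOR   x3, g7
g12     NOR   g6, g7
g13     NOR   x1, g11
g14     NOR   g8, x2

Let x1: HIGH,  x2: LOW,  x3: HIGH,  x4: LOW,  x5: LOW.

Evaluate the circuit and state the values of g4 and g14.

g1 = NOT x4 = NOT LOW = HIGH
g2 = x5 NOR g1 = LOW NOR HIGH = LOW
g3 = x4 AND x5 AND x1 = LOW AND LOW AND HIGH = LOW
g4 = g1 NOR g2 = HIGH NOR LOW = LOW
g8 = g1 NOR g3 = HIGH NOR LOW = LOW
g14 = g8 NOR x2 = LOW NOR LOW = HIGH

g4 = LOW, g14 = HIGH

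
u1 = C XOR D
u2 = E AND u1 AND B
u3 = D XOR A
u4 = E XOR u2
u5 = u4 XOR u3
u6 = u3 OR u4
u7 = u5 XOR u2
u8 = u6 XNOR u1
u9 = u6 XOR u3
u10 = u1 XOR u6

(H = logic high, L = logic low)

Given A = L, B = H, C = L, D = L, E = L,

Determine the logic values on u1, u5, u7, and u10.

u1 = L, u5 = L, u7 = L, u10 = L

u1 = C XOR D = L XOR L = L
u2 = E AND u1 AND B = L AND L AND H = L
u3 = D XOR A = L XOR L = L
u4 = E XOR u2 = L XOR L = L
u5 = u4 XOR u3 = L XOR L = L
u6 = u3 OR u4 = L OR L = L
u7 = u5 XOR u2 = L XOR L = L
u10 = u1 XOR u6 = L XOR L = L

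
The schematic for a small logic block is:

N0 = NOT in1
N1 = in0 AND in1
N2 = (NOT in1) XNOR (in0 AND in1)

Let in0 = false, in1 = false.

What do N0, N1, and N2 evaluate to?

N0 = true, N1 = false, N2 = false

N0 = NOT false = true
N1 = false AND false = false
N2 = (NOT false) XNOR (false AND false) = false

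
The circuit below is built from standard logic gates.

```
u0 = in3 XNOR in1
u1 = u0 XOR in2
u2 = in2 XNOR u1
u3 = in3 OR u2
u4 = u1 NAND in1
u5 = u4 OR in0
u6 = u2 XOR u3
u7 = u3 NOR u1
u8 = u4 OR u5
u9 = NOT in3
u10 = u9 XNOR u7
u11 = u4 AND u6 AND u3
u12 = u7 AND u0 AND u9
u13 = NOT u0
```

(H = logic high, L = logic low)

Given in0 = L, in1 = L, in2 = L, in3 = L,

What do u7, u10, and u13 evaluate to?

u7 = L  u10 = L  u13 = L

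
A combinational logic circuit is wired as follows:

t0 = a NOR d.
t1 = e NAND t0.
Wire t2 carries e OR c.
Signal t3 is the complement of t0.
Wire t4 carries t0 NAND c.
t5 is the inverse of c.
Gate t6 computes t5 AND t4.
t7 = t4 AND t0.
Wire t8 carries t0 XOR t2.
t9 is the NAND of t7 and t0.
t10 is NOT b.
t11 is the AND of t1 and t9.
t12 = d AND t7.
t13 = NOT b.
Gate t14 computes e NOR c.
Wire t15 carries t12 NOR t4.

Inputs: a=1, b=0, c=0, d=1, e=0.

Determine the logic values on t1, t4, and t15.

t0 = a NOR d = 1 NOR 1 = 0
t1 = e NAND t0 = 0 NAND 0 = 1
t4 = t0 NAND c = 0 NAND 0 = 1
t7 = t4 AND t0 = 1 AND 0 = 0
t12 = d AND t7 = 1 AND 0 = 0
t15 = t12 NOR t4 = 0 NOR 1 = 0

t1 = 1; t4 = 1; t15 = 0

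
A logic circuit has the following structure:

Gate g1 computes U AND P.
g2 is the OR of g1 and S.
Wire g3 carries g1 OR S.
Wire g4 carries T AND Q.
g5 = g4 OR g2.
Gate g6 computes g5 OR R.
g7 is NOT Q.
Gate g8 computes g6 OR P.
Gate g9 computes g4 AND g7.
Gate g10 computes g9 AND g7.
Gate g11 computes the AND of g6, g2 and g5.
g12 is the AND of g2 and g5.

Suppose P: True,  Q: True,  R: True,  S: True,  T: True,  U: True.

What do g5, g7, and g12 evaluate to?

g5 = True; g7 = False; g12 = True

g1 = U AND P = True AND True = True
g2 = g1 OR S = True OR True = True
g4 = T AND Q = True AND True = True
g5 = g4 OR g2 = True OR True = True
g7 = NOT Q = NOT True = False
g12 = g2 AND g5 = True AND True = True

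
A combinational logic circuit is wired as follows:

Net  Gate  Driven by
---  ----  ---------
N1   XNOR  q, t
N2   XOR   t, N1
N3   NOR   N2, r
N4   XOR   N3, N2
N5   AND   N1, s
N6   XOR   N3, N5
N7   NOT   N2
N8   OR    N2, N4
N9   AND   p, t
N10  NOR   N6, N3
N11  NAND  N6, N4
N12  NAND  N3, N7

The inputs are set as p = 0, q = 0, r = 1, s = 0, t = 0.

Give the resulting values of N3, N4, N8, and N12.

N3 = 0; N4 = 1; N8 = 1; N12 = 1

N1 = q XNOR t = 0 XNOR 0 = 1
N2 = t XOR N1 = 0 XOR 1 = 1
N3 = N2 NOR r = 1 NOR 1 = 0
N4 = N3 XOR N2 = 0 XOR 1 = 1
N7 = NOT N2 = NOT 1 = 0
N8 = N2 OR N4 = 1 OR 1 = 1
N12 = N3 NAND N7 = 0 NAND 0 = 1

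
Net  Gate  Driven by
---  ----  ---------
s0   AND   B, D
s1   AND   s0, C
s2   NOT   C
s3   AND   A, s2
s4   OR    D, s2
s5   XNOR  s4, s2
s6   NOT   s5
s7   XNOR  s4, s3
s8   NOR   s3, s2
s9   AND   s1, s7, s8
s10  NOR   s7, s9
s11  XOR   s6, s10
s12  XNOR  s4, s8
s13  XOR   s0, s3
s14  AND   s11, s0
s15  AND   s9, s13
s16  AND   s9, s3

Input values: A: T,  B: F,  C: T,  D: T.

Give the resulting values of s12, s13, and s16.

s0 = B AND D = F AND T = F
s1 = s0 AND C = F AND T = F
s2 = NOT C = NOT T = F
s3 = A AND s2 = T AND F = F
s4 = D OR s2 = T OR F = T
s7 = s4 XNOR s3 = T XNOR F = F
s8 = s3 NOR s2 = F NOR F = T
s9 = s1 AND s7 AND s8 = F AND F AND T = F
s12 = s4 XNOR s8 = T XNOR T = T
s13 = s0 XOR s3 = F XOR F = F
s16 = s9 AND s3 = F AND F = F

s12 = T  s13 = F  s16 = F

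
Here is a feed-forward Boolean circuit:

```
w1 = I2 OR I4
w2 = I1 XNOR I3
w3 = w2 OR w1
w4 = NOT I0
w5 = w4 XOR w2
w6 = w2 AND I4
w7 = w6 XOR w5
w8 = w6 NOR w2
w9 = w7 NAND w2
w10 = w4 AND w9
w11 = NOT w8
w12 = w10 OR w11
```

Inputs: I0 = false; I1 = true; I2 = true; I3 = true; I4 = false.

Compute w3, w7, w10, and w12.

w3 = true  w7 = false  w10 = true  w12 = true

w1 = I2 OR I4 = true OR false = true
w2 = I1 XNOR I3 = true XNOR true = true
w3 = w2 OR w1 = true OR true = true
w4 = NOT I0 = NOT false = true
w5 = w4 XOR w2 = true XOR true = false
w6 = w2 AND I4 = true AND false = false
w7 = w6 XOR w5 = false XOR false = false
w8 = w6 NOR w2 = false NOR true = false
w9 = w7 NAND w2 = false NAND true = true
w10 = w4 AND w9 = true AND true = true
w11 = NOT w8 = NOT false = true
w12 = w10 OR w11 = true OR true = true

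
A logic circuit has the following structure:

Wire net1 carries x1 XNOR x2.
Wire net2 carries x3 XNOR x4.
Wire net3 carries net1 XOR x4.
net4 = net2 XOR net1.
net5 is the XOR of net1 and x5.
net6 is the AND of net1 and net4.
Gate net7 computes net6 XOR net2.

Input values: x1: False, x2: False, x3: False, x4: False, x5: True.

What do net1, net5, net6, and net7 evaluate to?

net1 = x1 XNOR x2 = False XNOR False = True
net2 = x3 XNOR x4 = False XNOR False = True
net4 = net2 XOR net1 = True XOR True = False
net5 = net1 XOR x5 = True XOR True = False
net6 = net1 AND net4 = True AND False = False
net7 = net6 XOR net2 = False XOR True = True

net1 = True; net5 = False; net6 = False; net7 = True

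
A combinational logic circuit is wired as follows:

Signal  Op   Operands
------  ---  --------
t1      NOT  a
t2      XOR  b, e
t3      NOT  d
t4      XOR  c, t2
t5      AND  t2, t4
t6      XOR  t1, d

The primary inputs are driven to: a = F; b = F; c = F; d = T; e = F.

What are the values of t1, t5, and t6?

t1 = NOT a = NOT F = T
t2 = b XOR e = F XOR F = F
t4 = c XOR t2 = F XOR F = F
t5 = t2 AND t4 = F AND F = F
t6 = t1 XOR d = T XOR T = F

t1 = T  t5 = F  t6 = F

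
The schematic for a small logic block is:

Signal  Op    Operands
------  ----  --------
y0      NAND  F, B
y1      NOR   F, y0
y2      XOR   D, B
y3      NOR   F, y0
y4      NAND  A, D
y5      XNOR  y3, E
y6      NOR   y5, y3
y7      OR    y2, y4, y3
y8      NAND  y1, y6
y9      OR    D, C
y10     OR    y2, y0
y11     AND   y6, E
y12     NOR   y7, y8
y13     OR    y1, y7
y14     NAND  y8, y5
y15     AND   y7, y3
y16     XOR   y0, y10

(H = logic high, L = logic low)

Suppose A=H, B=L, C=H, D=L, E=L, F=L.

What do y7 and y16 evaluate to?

y7 = H; y16 = L

y0 = F NAND B = L NAND L = H
y2 = D XOR B = L XOR L = L
y3 = F NOR y0 = L NOR H = L
y4 = A NAND D = H NAND L = H
y7 = y2 OR y4 OR y3 = L OR H OR L = H
y10 = y2 OR y0 = L OR H = H
y16 = y0 XOR y10 = H XOR H = L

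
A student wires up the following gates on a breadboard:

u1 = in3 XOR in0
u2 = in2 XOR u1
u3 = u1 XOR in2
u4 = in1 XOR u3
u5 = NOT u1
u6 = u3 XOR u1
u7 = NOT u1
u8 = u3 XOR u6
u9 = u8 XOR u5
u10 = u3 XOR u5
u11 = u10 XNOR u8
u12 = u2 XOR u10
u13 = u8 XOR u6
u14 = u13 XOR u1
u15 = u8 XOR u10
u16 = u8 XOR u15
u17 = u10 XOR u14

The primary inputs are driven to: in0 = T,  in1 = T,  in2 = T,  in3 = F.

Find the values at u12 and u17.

u1 = in3 XOR in0 = F XOR T = T
u2 = in2 XOR u1 = T XOR T = F
u3 = u1 XOR in2 = T XOR T = F
u5 = NOT u1 = NOT T = F
u6 = u3 XOR u1 = F XOR T = T
u8 = u3 XOR u6 = F XOR T = T
u10 = u3 XOR u5 = F XOR F = F
u12 = u2 XOR u10 = F XOR F = F
u13 = u8 XOR u6 = T XOR T = F
u14 = u13 XOR u1 = F XOR T = T
u17 = u10 XOR u14 = F XOR T = T

u12 = F, u17 = T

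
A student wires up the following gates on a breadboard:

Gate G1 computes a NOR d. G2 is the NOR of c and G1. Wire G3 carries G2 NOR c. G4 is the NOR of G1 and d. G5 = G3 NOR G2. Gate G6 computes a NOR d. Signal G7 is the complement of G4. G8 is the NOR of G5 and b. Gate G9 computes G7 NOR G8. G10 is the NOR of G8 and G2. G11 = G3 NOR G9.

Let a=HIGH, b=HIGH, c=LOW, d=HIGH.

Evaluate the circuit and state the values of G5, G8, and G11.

G5 = LOW, G8 = LOW, G11 = HIGH

G1 = a NOR d = HIGH NOR HIGH = LOW
G2 = c NOR G1 = LOW NOR LOW = HIGH
G3 = G2 NOR c = HIGH NOR LOW = LOW
G4 = G1 NOR d = LOW NOR HIGH = LOW
G5 = G3 NOR G2 = LOW NOR HIGH = LOW
G7 = NOT G4 = NOT LOW = HIGH
G8 = G5 NOR b = LOW NOR HIGH = LOW
G9 = G7 NOR G8 = HIGH NOR LOW = LOW
G11 = G3 NOR G9 = LOW NOR LOW = HIGH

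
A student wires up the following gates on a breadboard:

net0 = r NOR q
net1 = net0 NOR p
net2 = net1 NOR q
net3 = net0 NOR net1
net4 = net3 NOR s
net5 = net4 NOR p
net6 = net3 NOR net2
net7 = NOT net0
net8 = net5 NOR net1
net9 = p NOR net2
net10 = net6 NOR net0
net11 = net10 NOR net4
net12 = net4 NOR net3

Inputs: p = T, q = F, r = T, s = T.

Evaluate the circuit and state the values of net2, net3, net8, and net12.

net0 = r NOR q = T NOR F = F
net1 = net0 NOR p = F NOR T = F
net2 = net1 NOR q = F NOR F = T
net3 = net0 NOR net1 = F NOR F = T
net4 = net3 NOR s = T NOR T = F
net5 = net4 NOR p = F NOR T = F
net8 = net5 NOR net1 = F NOR F = T
net12 = net4 NOR net3 = F NOR T = F

net2 = T, net3 = T, net8 = T, net12 = F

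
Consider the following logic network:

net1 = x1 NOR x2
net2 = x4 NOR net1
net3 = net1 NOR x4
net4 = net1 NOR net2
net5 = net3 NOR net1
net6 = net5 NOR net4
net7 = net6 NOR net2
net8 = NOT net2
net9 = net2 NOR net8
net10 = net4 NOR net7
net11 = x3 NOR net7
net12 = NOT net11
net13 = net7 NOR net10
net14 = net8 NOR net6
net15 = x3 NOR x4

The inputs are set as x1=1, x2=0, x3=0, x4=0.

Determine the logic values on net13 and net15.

net13 = 0  net15 = 1

net1 = x1 NOR x2 = 1 NOR 0 = 0
net2 = x4 NOR net1 = 0 NOR 0 = 1
net3 = net1 NOR x4 = 0 NOR 0 = 1
net4 = net1 NOR net2 = 0 NOR 1 = 0
net5 = net3 NOR net1 = 1 NOR 0 = 0
net6 = net5 NOR net4 = 0 NOR 0 = 1
net7 = net6 NOR net2 = 1 NOR 1 = 0
net10 = net4 NOR net7 = 0 NOR 0 = 1
net13 = net7 NOR net10 = 0 NOR 1 = 0
net15 = x3 NOR x4 = 0 NOR 0 = 1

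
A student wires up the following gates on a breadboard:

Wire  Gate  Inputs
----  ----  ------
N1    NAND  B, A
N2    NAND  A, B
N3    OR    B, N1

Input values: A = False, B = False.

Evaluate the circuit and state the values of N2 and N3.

N2 = True, N3 = True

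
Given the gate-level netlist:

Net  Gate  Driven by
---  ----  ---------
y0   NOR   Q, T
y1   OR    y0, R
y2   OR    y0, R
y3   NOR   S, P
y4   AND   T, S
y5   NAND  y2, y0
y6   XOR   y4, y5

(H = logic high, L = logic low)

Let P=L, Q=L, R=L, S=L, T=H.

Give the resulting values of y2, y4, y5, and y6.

y2 = L, y4 = L, y5 = H, y6 = H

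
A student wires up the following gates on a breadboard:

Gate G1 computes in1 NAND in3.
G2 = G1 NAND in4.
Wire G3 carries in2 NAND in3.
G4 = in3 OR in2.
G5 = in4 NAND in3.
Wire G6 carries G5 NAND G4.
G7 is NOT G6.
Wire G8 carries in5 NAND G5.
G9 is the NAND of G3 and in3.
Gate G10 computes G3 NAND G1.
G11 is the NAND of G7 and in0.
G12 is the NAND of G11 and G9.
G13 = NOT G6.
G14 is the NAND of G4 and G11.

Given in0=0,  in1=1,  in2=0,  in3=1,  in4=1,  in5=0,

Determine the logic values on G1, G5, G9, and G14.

G1 = in1 NAND in3 = 1 NAND 1 = 0
G3 = in2 NAND in3 = 0 NAND 1 = 1
G4 = in3 OR in2 = 1 OR 0 = 1
G5 = in4 NAND in3 = 1 NAND 1 = 0
G6 = G5 NAND G4 = 0 NAND 1 = 1
G7 = NOT G6 = NOT 1 = 0
G9 = G3 NAND in3 = 1 NAND 1 = 0
G11 = G7 NAND in0 = 0 NAND 0 = 1
G14 = G4 NAND G11 = 1 NAND 1 = 0

G1 = 0, G5 = 0, G9 = 0, G14 = 0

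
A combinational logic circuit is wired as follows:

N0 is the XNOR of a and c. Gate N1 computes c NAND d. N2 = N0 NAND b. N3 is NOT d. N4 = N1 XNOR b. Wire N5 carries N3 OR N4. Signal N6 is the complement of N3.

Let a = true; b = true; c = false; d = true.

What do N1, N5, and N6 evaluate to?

N1 = true  N5 = true  N6 = true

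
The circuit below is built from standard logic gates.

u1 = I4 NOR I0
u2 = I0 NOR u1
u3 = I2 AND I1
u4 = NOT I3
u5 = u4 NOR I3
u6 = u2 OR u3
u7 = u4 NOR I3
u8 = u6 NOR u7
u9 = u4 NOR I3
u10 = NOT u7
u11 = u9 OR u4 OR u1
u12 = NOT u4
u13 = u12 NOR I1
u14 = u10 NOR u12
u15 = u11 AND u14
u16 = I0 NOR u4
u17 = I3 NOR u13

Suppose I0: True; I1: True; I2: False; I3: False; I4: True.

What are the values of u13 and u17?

u4 = NOT I3 = NOT False = True
u12 = NOT u4 = NOT True = False
u13 = u12 NOR I1 = False NOR True = False
u17 = I3 NOR u13 = False NOR False = True

u13 = False, u17 = True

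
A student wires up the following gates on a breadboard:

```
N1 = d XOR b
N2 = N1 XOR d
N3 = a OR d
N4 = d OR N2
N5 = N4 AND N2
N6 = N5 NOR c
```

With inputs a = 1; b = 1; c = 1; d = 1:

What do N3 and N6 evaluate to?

N3 = 1, N6 = 0

N1 = d XOR b = 1 XOR 1 = 0
N2 = N1 XOR d = 0 XOR 1 = 1
N3 = a OR d = 1 OR 1 = 1
N4 = d OR N2 = 1 OR 1 = 1
N5 = N4 AND N2 = 1 AND 1 = 1
N6 = N5 NOR c = 1 NOR 1 = 0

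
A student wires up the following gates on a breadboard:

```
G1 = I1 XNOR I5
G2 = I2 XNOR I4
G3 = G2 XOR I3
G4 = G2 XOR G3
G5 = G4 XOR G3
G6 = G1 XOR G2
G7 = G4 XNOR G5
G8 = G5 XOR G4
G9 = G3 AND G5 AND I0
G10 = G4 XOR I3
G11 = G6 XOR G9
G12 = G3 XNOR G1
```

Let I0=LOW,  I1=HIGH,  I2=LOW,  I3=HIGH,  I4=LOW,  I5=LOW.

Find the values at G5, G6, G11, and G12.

G1 = I1 XNOR I5 = HIGH XNOR LOW = LOW
G2 = I2 XNOR I4 = LOW XNOR LOW = HIGH
G3 = G2 XOR I3 = HIGH XOR HIGH = LOW
G4 = G2 XOR G3 = HIGH XOR LOW = HIGH
G5 = G4 XOR G3 = HIGH XOR LOW = HIGH
G6 = G1 XOR G2 = LOW XOR HIGH = HIGH
G9 = G3 AND G5 AND I0 = LOW AND HIGH AND LOW = LOW
G11 = G6 XOR G9 = HIGH XOR LOW = HIGH
G12 = G3 XNOR G1 = LOW XNOR LOW = HIGH

G5 = HIGH  G6 = HIGH  G11 = HIGH  G12 = HIGH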